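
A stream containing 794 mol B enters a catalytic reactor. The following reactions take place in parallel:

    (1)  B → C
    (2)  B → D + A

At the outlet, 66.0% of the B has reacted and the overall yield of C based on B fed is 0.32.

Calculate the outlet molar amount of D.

270 mol

Yield of C: 1ξ₁ / 794 = 0.32 → ξ₁ = 254.1 mol.
Conversion of B: 1ξ₁ + 1ξ₂ = 0.66 × 794 = 524 → ξ₂ = 270 mol.
Outlet amounts (n = n₀ + Σ ν·ξ):
  B: 794 − 1(254.1) − 1(270) = 270
  C: 0 + 1(254.1) = 254.1
  D: 0 + 1(270) = 270
  A: 0 + 1(270) = 270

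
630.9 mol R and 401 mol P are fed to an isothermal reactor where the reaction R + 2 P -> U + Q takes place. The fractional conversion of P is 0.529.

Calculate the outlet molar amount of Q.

P reacted = 0.529 × 401 = 212.1 mol; ν_P = −2, so ξ = 212.1/2 = 106.1 mol.
Outlet amounts (n = n₀ + ν ξ):
  R: 630.9 − 1(106.1) = 524.8
  P: 401 − 2(106.1) = 188.9
  U: 0 + 1(106.1) = 106.1
  Q: 0 + 1(106.1) = 106.1

106 mol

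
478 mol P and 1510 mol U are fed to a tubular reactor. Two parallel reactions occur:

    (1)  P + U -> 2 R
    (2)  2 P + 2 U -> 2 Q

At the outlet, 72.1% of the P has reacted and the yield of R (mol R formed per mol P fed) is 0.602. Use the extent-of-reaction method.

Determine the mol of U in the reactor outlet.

Yield of R: 2ξ₁ / 478 = 0.602 → ξ₁ = 143.9 mol.
Conversion of P: 1ξ₁ + 2ξ₂ = 0.721 × 478 = 344.6 → ξ₂ = 100.4 mol.
Outlet amounts (n = n₀ + Σ ν·ξ):
  P: 478 − 1(143.9) − 2(100.4) = 133.4
  U: 1510 − 1(143.9) − 2(100.4) = 1165
  R: 0 + 2(143.9) = 287.8
  Q: 0 + 2(100.4) = 200.8

1170 mol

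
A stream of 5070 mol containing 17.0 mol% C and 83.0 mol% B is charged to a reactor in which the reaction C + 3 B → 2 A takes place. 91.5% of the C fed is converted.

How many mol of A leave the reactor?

C reacted = 0.915 × 861.9 = 788.6 mol; ν_C = −1, so ξ = 788.6/1 = 788.6 mol.
Outlet amounts (n = n₀ + ν ξ):
  C: 861.9 − 1(788.6) = 73.26
  B: 4208 − 3(788.6) = 1842
  A: 0 + 2(788.6) = 1577

1580 mol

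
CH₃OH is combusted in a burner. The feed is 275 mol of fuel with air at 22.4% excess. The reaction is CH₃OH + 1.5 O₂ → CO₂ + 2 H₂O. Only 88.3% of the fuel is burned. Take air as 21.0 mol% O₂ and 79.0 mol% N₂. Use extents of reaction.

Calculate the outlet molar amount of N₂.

1900 mol

Stoichiometric O₂ = 1.5 × 275 = 412.5 mol; O₂ fed = 412.5 × 1.224 = 504.9 mol.
N₂ fed = 504.9 × 79/21 = 1899 mol.
Fuel reacted = 0.883 × 275 → ξ = 242.8 mol.
Outlet (n = n₀ + ν ξ):
  CH₃OH: 275 − 1(242.8) = 32.18
  O₂: 504.9 − 1.5(242.8) = 140.7
  N₂: 1899 (inert)
  CO₂: 0 + 1(242.8) = 242.8
  H₂O: 0 + 2(242.8) = 485.6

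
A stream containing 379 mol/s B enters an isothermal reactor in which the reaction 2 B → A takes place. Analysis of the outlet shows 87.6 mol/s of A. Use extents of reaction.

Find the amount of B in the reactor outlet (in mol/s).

204 mol/s

For A: n = n₀ + 1ξ → 87.6 = 0 + 1ξ, giving ξ = 87.6 mol/s.
Outlet amounts (n = n₀ + ν ξ):
  B: 379 − 2(87.6) = 203.8
  A: 0 + 1(87.6) = 87.6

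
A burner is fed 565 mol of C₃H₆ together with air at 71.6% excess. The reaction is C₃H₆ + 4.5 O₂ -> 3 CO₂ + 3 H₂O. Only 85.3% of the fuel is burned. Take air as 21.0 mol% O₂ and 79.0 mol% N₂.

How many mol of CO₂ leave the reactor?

Stoichiometric O₂ = 4.5 × 565 = 2542 mol; O₂ fed = 2542 × 1.716 = 4363 mol.
N₂ fed = 4363 × 79/21 = 16410 mol.
Fuel reacted = 0.853 × 565 → ξ = 481.9 mol.
Outlet (n = n₀ + ν ξ):
  C₃H₆: 565 − 1(481.9) = 83.06
  O₂: 4363 − 4.5(481.9) = 2194
  N₂: 16410 (inert)
  CO₂: 0 + 3(481.9) = 1446
  H₂O: 0 + 3(481.9) = 1446

1450 mol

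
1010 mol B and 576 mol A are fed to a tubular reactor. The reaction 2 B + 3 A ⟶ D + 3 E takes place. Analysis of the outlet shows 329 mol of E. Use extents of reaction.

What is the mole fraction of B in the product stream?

0.536

For E: n = n₀ + 3ξ → 329 = 0 + 3ξ, giving ξ = 109.7 mol.
Outlet amounts (n = n₀ + ν ξ):
  B: 1010 − 2(109.7) = 790.7
  A: 576 − 3(109.7) = 247
  D: 0 + 1(109.7) = 109.7
  E: 0 + 3(109.7) = 329
Total out = 1476 mol; y_B = 790.7 / 1476 = 0.5356.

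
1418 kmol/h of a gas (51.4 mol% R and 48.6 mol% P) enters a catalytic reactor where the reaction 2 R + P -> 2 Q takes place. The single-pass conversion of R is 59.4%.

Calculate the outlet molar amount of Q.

R reacted = 0.594 × 728.9 = 432.9 kmol/h; ν_R = −2, so ξ = 432.9/2 = 216.5 kmol/h.
Outlet amounts (n = n₀ + ν ξ):
  R: 728.9 − 2(216.5) = 295.9
  P: 689.1 − 1(216.5) = 472.7
  Q: 0 + 2(216.5) = 432.9

433 kmol/h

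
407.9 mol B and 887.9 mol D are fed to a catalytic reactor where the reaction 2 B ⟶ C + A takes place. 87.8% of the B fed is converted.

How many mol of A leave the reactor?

B reacted = 0.878 × 407.9 = 358.1 mol; ν_B = −2, so ξ = 358.1/2 = 179.1 mol.
Outlet amounts (n = n₀ + ν ξ):
  B: 407.9 − 2(179.1) = 49.76
  C: 0 + 1(179.1) = 179.1
  A: 0 + 1(179.1) = 179.1
  D: 887.9 (inert)

179 mol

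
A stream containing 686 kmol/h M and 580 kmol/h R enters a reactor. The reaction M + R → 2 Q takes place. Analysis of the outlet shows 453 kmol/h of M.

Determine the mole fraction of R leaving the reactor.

0.274

For M: n = n₀ − 1ξ → 453 = 686 − 1ξ, giving ξ = 233 kmol/h.
Outlet amounts (n = n₀ + ν ξ):
  M: 686 − 1(233) = 453
  R: 580 − 1(233) = 347
  Q: 0 + 2(233) = 466
Total out = 1266 kmol/h; y_R = 347 / 1266 = 0.2741.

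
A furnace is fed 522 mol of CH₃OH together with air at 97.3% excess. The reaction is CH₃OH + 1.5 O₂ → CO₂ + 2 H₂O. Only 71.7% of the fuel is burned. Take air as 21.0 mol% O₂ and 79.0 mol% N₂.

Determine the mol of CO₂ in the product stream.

374 mol

Stoichiometric O₂ = 1.5 × 522 = 783 mol; O₂ fed = 783 × 1.973 = 1545 mol.
N₂ fed = 1545 × 79/21 = 5812 mol.
Fuel reacted = 0.717 × 522 → ξ = 374.3 mol.
Outlet (n = n₀ + ν ξ):
  CH₃OH: 522 − 1(374.3) = 147.7
  O₂: 1545 − 1.5(374.3) = 983.4
  N₂: 5812 (inert)
  CO₂: 0 + 1(374.3) = 374.3
  H₂O: 0 + 2(374.3) = 748.5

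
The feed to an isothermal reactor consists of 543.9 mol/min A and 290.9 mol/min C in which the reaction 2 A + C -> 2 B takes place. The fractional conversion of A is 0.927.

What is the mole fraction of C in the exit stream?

0.0666

A reacted = 0.927 × 543.9 = 504.2 mol/min; ν_A = −2, so ξ = 504.2/2 = 252.1 mol/min.
Outlet amounts (n = n₀ + ν ξ):
  A: 543.9 − 2(252.1) = 39.7
  C: 290.9 − 1(252.1) = 38.8
  B: 0 + 2(252.1) = 504.2
Total out = 582.7 mol/min; y_C = 38.8 / 582.7 = 0.06659.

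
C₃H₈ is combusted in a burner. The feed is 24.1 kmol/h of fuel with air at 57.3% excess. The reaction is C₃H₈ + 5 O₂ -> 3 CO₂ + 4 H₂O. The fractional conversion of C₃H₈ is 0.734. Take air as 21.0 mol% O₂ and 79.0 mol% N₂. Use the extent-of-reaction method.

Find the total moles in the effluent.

944 kmol/h

Stoichiometric O₂ = 5 × 24.1 = 120.5 kmol/h; O₂ fed = 120.5 × 1.573 = 189.5 kmol/h.
N₂ fed = 189.5 × 79/21 = 713.1 kmol/h.
Fuel reacted = 0.734 × 24.1 → ξ = 17.69 kmol/h.
Outlet (n = n₀ + ν ξ):
  C₃H₈: 24.1 − 1(17.69) = 6.411
  O₂: 189.5 − 5(17.69) = 101.1
  N₂: 713.1 (inert)
  CO₂: 0 + 3(17.69) = 53.07
  H₂O: 0 + 4(17.69) = 70.76
Total out = 6.411 + 101.1 + 713.1 + 53.07 + 70.76 = 944.4 kmol/h.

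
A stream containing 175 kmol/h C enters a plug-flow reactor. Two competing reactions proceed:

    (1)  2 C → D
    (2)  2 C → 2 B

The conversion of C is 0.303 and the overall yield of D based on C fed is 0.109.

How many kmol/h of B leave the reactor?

Yield of D: 1ξ₁ / 175 = 0.109 → ξ₁ = 19.07 kmol/h.
Conversion of C: 2ξ₁ + 2ξ₂ = 0.303 × 175 = 53.02 → ξ₂ = 7.438 kmol/h.
Outlet amounts (n = n₀ + Σ ν·ξ):
  C: 175 − 2(19.07) − 2(7.438) = 122
  D: 0 + 1(19.07) = 19.07
  B: 0 + 2(7.438) = 14.88

14.9 kmol/h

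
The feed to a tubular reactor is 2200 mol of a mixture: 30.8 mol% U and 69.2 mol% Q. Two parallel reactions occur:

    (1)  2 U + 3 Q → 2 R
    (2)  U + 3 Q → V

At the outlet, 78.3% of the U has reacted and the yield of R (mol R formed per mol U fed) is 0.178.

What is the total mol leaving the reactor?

Yield of R: 2ξ₁ / 677.6 = 0.178 → ξ₁ = 60.31 mol.
Conversion of U: 2ξ₁ + 1ξ₂ = 0.783 × 677.6 = 530.6 → ξ₂ = 409.9 mol.
Outlet amounts (n = n₀ + Σ ν·ξ):
  U: 677.6 − 2(60.31) − 1(409.9) = 147
  Q: 1522 − 3(60.31) − 3(409.9) = 111.6
  R: 0 + 2(60.31) = 120.6
  V: 0 + 1(409.9) = 409.9
Total out = 147 + 111.6 + 120.6 + 409.9 = 789.2 mol.

789 mol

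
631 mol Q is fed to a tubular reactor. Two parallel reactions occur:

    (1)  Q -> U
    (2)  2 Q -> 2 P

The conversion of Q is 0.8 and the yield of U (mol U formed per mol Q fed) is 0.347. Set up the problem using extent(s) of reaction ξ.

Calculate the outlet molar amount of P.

286 mol

Yield of U: 1ξ₁ / 631 = 0.347 → ξ₁ = 219 mol.
Conversion of Q: 1ξ₁ + 2ξ₂ = 0.8 × 631 = 504.8 → ξ₂ = 142.9 mol.
Outlet amounts (n = n₀ + Σ ν·ξ):
  Q: 631 − 1(219) − 2(142.9) = 126.2
  U: 0 + 1(219) = 219
  P: 0 + 2(142.9) = 285.8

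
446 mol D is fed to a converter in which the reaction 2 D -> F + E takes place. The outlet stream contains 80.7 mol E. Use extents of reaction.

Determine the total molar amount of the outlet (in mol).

446 mol

For E: n = n₀ + 1ξ → 80.7 = 0 + 1ξ, giving ξ = 80.7 mol.
Outlet amounts (n = n₀ + ν ξ):
  D: 446 − 2(80.7) = 284.6
  F: 0 + 1(80.7) = 80.7
  E: 0 + 1(80.7) = 80.7
Total out = 284.6 + 80.7 + 80.7 = 446 mol.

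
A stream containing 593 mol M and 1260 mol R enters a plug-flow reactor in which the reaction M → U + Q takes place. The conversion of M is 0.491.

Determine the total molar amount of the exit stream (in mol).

2140 mol

M reacted = 0.491 × 593 = 291.2 mol; ν_M = −1, so ξ = 291.2/1 = 291.2 mol.
Outlet amounts (n = n₀ + ν ξ):
  M: 593 − 1(291.2) = 301.8
  U: 0 + 1(291.2) = 291.2
  Q: 0 + 1(291.2) = 291.2
  R: 1260 (inert)
Total out = 301.8 + 291.2 + 291.2 + 1260 = 2144 mol.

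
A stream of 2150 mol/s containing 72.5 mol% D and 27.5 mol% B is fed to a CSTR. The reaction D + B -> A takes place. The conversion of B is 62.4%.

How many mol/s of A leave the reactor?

B reacted = 0.624 × 591.2 = 368.9 mol/s; ν_B = −1, so ξ = 368.9/1 = 368.9 mol/s.
Outlet amounts (n = n₀ + ν ξ):
  D: 1559 − 1(368.9) = 1190
  B: 591.2 − 1(368.9) = 222.3
  A: 0 + 1(368.9) = 368.9

369 mol/s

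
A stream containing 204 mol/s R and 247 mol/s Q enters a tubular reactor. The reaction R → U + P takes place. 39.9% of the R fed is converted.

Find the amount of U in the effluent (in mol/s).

81.4 mol/s

R reacted = 0.399 × 204 = 81.4 mol/s; ν_R = −1, so ξ = 81.4/1 = 81.4 mol/s.
Outlet amounts (n = n₀ + ν ξ):
  R: 204 − 1(81.4) = 122.6
  U: 0 + 1(81.4) = 81.4
  P: 0 + 1(81.4) = 81.4
  Q: 247 (inert)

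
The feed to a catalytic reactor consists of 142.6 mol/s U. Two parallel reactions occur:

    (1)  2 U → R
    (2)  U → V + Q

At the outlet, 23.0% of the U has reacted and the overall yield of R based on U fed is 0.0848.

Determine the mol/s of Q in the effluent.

8.61 mol/s

Yield of R: 1ξ₁ / 142.6 = 0.0848 → ξ₁ = 12.09 mol/s.
Conversion of U: 2ξ₁ + 1ξ₂ = 0.23 × 142.6 = 32.8 → ξ₂ = 8.613 mol/s.
Outlet amounts (n = n₀ + Σ ν·ξ):
  U: 142.6 − 2(12.09) − 1(8.613) = 109.8
  R: 0 + 1(12.09) = 12.09
  V: 0 + 1(8.613) = 8.613
  Q: 0 + 1(8.613) = 8.613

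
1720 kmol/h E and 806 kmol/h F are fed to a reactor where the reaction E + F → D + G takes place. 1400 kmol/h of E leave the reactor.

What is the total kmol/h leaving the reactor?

For E: n = n₀ − 1ξ → 1400 = 1720 − 1ξ, giving ξ = 320 kmol/h.
Outlet amounts (n = n₀ + ν ξ):
  E: 1720 − 1(320) = 1400
  F: 806 − 1(320) = 486
  D: 0 + 1(320) = 320
  G: 0 + 1(320) = 320
Total out = 1400 + 486 + 320 + 320 = 2526 kmol/h.

2530 kmol/h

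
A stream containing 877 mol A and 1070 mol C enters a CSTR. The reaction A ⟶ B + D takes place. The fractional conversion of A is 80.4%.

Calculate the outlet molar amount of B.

705 mol

A reacted = 0.804 × 877 = 705.1 mol; ν_A = −1, so ξ = 705.1/1 = 705.1 mol.
Outlet amounts (n = n₀ + ν ξ):
  A: 877 − 1(705.1) = 171.9
  B: 0 + 1(705.1) = 705.1
  D: 0 + 1(705.1) = 705.1
  C: 1070 (inert)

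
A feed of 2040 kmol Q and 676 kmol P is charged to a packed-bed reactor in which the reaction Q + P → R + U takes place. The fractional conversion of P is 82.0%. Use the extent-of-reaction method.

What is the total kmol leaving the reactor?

P reacted = 0.82 × 676 = 554.3 kmol; ν_P = −1, so ξ = 554.3/1 = 554.3 kmol.
Outlet amounts (n = n₀ + ν ξ):
  Q: 2040 − 1(554.3) = 1486
  P: 676 − 1(554.3) = 121.7
  R: 0 + 1(554.3) = 554.3
  U: 0 + 1(554.3) = 554.3
Total out = 1486 + 121.7 + 554.3 + 554.3 = 2716 kmol.

2720 kmol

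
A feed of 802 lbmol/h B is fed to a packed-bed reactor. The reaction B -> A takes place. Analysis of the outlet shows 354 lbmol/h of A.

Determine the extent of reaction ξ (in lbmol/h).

For A: n = n₀ + 1ξ → 354 = 0 + 1ξ, giving ξ = 354 lbmol/h.
Outlet amounts (n = n₀ + ν ξ):
  B: 802 − 1(354) = 448
  A: 0 + 1(354) = 354

ξ = 354 lbmol/h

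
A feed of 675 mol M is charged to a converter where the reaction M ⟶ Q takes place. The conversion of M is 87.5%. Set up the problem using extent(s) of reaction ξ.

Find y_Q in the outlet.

0.875

M reacted = 0.875 × 675 = 590.6 mol; ν_M = −1, so ξ = 590.6/1 = 590.6 mol.
Outlet amounts (n = n₀ + ν ξ):
  M: 675 − 1(590.6) = 84.38
  Q: 0 + 1(590.6) = 590.6
Total out = 675 mol; y_Q = 590.6 / 675 = 0.875.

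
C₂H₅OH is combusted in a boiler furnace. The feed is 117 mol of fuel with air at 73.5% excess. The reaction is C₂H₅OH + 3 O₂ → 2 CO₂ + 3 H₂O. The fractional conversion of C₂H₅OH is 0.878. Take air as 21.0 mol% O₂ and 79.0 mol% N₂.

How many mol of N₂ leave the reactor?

Stoichiometric O₂ = 3 × 117 = 351 mol; O₂ fed = 351 × 1.735 = 609 mol.
N₂ fed = 609 × 79/21 = 2291 mol.
Fuel reacted = 0.878 × 117 → ξ = 102.7 mol.
Outlet (n = n₀ + ν ξ):
  C₂H₅OH: 117 − 1(102.7) = 14.27
  O₂: 609 − 3(102.7) = 300.8
  N₂: 2291 (inert)
  CO₂: 0 + 2(102.7) = 205.5
  H₂O: 0 + 3(102.7) = 308.2

2290 mol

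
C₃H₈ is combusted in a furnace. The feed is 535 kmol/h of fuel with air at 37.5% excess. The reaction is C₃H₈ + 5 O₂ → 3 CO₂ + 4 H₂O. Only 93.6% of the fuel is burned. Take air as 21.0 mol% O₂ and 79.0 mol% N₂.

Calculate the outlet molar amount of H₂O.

2000 kmol/h

Stoichiometric O₂ = 5 × 535 = 2675 kmol/h; O₂ fed = 2675 × 1.375 = 3678 kmol/h.
N₂ fed = 3678 × 79/21 = 13840 kmol/h.
Fuel reacted = 0.936 × 535 → ξ = 500.8 kmol/h.
Outlet (n = n₀ + ν ξ):
  C₃H₈: 535 − 1(500.8) = 34.24
  O₂: 3678 − 5(500.8) = 1174
  N₂: 13840 (inert)
  CO₂: 0 + 3(500.8) = 1502
  H₂O: 0 + 4(500.8) = 2003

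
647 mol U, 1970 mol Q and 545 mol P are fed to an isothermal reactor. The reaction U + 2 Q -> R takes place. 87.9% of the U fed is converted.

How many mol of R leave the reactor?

U reacted = 0.879 × 647 = 568.7 mol; ν_U = −1, so ξ = 568.7/1 = 568.7 mol.
Outlet amounts (n = n₀ + ν ξ):
  U: 647 − 1(568.7) = 78.29
  Q: 1970 − 2(568.7) = 832.6
  R: 0 + 1(568.7) = 568.7
  P: 545 (inert)

569 mol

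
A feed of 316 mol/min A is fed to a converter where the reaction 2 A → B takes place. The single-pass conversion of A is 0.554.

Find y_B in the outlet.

A reacted = 0.554 × 316 = 175.1 mol/min; ν_A = −2, so ξ = 175.1/2 = 87.53 mol/min.
Outlet amounts (n = n₀ + ν ξ):
  A: 316 − 2(87.53) = 140.9
  B: 0 + 1(87.53) = 87.53
Total out = 228.5 mol/min; y_B = 87.53 / 228.5 = 0.3831.

0.383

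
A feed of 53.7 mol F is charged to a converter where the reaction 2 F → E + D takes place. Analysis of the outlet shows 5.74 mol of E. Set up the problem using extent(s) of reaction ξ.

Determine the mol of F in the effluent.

For E: n = n₀ + 1ξ → 5.74 = 0 + 1ξ, giving ξ = 5.74 mol.
Outlet amounts (n = n₀ + ν ξ):
  F: 53.7 − 2(5.74) = 42.22
  E: 0 + 1(5.74) = 5.74
  D: 0 + 1(5.74) = 5.74

42.2 mol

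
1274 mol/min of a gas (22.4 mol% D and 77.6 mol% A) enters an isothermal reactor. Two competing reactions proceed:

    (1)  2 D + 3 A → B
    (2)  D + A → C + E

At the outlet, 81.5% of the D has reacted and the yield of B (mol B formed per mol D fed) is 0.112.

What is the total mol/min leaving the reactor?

Yield of B: 1ξ₁ / 285.4 = 0.112 → ξ₁ = 31.96 mol/min.
Conversion of D: 2ξ₁ + 1ξ₂ = 0.815 × 285.4 = 232.6 → ξ₂ = 168.7 mol/min.
Outlet amounts (n = n₀ + Σ ν·ξ):
  D: 285.4 − 2(31.96) − 1(168.7) = 52.79
  A: 988.6 − 3(31.96) − 1(168.7) = 724.1
  B: 0 + 1(31.96) = 31.96
  C: 0 + 1(168.7) = 168.7
  E: 0 + 1(168.7) = 168.7
Total out = 52.79 + 724.1 + 31.96 + 168.7 + 168.7 = 1146 mol/min.

1150 mol/min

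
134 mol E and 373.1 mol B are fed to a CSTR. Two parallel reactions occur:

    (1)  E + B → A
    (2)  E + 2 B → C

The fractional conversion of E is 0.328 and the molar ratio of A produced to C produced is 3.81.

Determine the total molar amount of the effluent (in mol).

454 mol

Conversion of E: E consumed = 0.328 × 134 = 43.95 mol = 1ξ₁ + 1ξ₂.
Selectivity: 1ξ₁ / (1ξ₂) = 3.81 → ξ₁ = 3.81 ξ₂.
Substitute: (1·3.81 + 1) ξ₂ = 43.95 → ξ₂ = 9.138 mol, ξ₁ = 34.81 mol.
Outlet amounts (n = n₀ + Σ ν·ξ):
  E: 134 − 1(34.81) − 1(9.138) = 90.05
  B: 373.1 − 1(34.81) − 2(9.138) = 320
  A: 0 + 1(34.81) = 34.81
  C: 0 + 1(9.138) = 9.138
Total out = 90.05 + 320 + 34.81 + 9.138 = 454 mol.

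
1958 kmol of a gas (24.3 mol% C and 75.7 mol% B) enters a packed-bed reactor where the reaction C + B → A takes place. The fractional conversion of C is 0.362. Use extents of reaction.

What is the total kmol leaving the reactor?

C reacted = 0.362 × 475.8 = 172.2 kmol; ν_C = −1, so ξ = 172.2/1 = 172.2 kmol.
Outlet amounts (n = n₀ + ν ξ):
  C: 475.8 − 1(172.2) = 303.6
  B: 1482 − 1(172.2) = 1310
  A: 0 + 1(172.2) = 172.2
Total out = 303.6 + 1310 + 172.2 = 1786 kmol.

1790 kmol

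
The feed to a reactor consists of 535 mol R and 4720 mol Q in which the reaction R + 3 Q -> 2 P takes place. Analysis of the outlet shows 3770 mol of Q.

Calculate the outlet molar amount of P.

633 mol

For Q: n = n₀ − 3ξ → 3770 = 4720 − 3ξ, giving ξ = 316.7 mol.
Outlet amounts (n = n₀ + ν ξ):
  R: 535 − 1(316.7) = 218.3
  Q: 4720 − 3(316.7) = 3770
  P: 0 + 2(316.7) = 633.3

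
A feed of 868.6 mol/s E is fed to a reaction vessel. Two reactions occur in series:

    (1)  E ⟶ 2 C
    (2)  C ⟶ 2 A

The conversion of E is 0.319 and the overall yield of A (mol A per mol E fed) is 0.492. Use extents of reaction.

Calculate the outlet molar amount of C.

Conversion of E: E consumed = 1ξ₁ = 0.319 × 868.6 → ξ₁ = 277.1 mol/s.
Yield of A: 2ξ₂ / 868.6 = 0.492 → ξ₂ = 213.7 mol/s.
Outlet amounts (n = n₀ + Σ ν·ξ):
  E: 868.6 − 1(277.1) = 591.5
  C: 0 + 2(277.1) − 1(213.7) = 340.5
  A: 0 + 2(213.7) = 427.4

340 mol/s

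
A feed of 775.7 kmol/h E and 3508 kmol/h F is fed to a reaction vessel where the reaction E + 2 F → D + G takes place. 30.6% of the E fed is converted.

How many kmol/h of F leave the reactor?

E reacted = 0.306 × 775.7 = 237.4 kmol/h; ν_E = −1, so ξ = 237.4/1 = 237.4 kmol/h.
Outlet amounts (n = n₀ + ν ξ):
  E: 775.7 − 1(237.4) = 538.3
  F: 3508 − 2(237.4) = 3033
  D: 0 + 1(237.4) = 237.4
  G: 0 + 1(237.4) = 237.4

3030 kmol/h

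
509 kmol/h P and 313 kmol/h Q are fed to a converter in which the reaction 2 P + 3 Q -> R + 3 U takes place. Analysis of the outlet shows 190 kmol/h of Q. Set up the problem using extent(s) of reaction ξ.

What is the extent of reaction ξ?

ξ = 41 kmol/h

For Q: n = n₀ − 3ξ → 190 = 313 − 3ξ, giving ξ = 41 kmol/h.
Outlet amounts (n = n₀ + ν ξ):
  P: 509 − 2(41) = 427
  Q: 313 − 3(41) = 190
  R: 0 + 1(41) = 41
  U: 0 + 3(41) = 123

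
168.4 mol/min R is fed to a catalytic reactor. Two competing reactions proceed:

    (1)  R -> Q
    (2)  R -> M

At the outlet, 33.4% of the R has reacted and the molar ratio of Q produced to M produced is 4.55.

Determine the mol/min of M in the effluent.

Conversion of R: R consumed = 0.334 × 168.4 = 56.25 mol/min = 1ξ₁ + 1ξ₂.
Selectivity: 1ξ₁ / (1ξ₂) = 4.55 → ξ₁ = 4.55 ξ₂.
Substitute: (1·4.55 + 1) ξ₂ = 56.25 → ξ₂ = 10.13 mol/min, ξ₁ = 46.11 mol/min.
Outlet amounts (n = n₀ + Σ ν·ξ):
  R: 168.4 − 1(46.11) − 1(10.13) = 112.2
  Q: 0 + 1(46.11) = 46.11
  M: 0 + 1(10.13) = 10.13

10.1 mol/min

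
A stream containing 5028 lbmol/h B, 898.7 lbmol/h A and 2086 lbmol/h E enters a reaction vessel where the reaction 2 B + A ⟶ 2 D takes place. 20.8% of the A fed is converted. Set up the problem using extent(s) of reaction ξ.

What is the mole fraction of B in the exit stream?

A reacted = 0.208 × 898.7 = 186.9 lbmol/h; ν_A = −1, so ξ = 186.9/1 = 186.9 lbmol/h.
Outlet amounts (n = n₀ + ν ξ):
  B: 5028 − 2(186.9) = 4654
  A: 898.7 − 1(186.9) = 711.8
  D: 0 + 2(186.9) = 373.9
  E: 2086 (inert)
Total out = 7826 lbmol/h; y_B = 4654 / 7826 = 0.5947.

0.595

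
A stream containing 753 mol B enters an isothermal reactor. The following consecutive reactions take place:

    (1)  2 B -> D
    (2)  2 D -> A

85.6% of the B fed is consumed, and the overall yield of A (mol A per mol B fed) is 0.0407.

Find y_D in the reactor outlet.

Conversion of B: B consumed = 2ξ₁ = 0.856 × 753 → ξ₁ = 322.3 mol.
Yield of A: 1ξ₂ / 753 = 0.0407 → ξ₂ = 30.65 mol.
Outlet amounts (n = n₀ + Σ ν·ξ):
  B: 753 − 2(322.3) = 108.4
  D: 0 + 1(322.3) − 2(30.65) = 261
  A: 0 + 1(30.65) = 30.65
Total out = 400.1 mol; y_D = 261 / 400.1 = 0.6524.

0.652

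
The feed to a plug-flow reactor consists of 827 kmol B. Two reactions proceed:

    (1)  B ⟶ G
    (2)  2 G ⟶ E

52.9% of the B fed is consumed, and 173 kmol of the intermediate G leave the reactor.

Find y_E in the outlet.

0.19

Conversion of B: B consumed = 1ξ₁ = 0.529 × 827 → ξ₁ = 437.5 kmol.
G balance: n_G = 0 + 1ξ₁ − 2ξ₂ = 173 → ξ₂ = (1·437.5 − 173)/2 = 132.2 kmol.
Outlet amounts (n = n₀ + Σ ν·ξ):
  B: 827 − 1(437.5) = 389.5
  G: 0 + 1(437.5) − 2(132.2) = 173
  E: 0 + 1(132.2) = 132.2
Total out = 694.8 kmol; y_E = 132.2 / 694.8 = 0.1903.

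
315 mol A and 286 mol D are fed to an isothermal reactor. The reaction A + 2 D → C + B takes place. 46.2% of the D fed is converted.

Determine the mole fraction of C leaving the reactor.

D reacted = 0.462 × 286 = 132.1 mol; ν_D = −2, so ξ = 132.1/2 = 66.07 mol.
Outlet amounts (n = n₀ + ν ξ):
  A: 315 − 1(66.07) = 248.9
  D: 286 − 2(66.07) = 153.9
  C: 0 + 1(66.07) = 66.07
  B: 0 + 1(66.07) = 66.07
Total out = 534.9 mol; y_C = 66.07 / 534.9 = 0.1235.

0.124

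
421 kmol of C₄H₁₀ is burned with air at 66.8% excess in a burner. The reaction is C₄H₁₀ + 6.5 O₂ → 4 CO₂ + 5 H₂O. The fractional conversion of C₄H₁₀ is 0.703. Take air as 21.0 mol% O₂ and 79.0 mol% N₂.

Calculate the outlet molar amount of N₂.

Stoichiometric O₂ = 6.5 × 421 = 2736 kmol; O₂ fed = 2736 × 1.668 = 4564 kmol.
N₂ fed = 4564 × 79/21 = 17170 kmol.
Fuel reacted = 0.703 × 421 → ξ = 296 kmol.
Outlet (n = n₀ + ν ξ):
  C₄H₁₀: 421 − 1(296) = 125
  O₂: 4564 − 6.5(296) = 2641
  N₂: 17170 (inert)
  CO₂: 0 + 4(296) = 1184
  H₂O: 0 + 5(296) = 1480

17200 kmol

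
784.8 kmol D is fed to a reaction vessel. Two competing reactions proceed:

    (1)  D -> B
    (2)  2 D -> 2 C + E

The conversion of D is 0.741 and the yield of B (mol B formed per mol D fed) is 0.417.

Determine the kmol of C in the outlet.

254 kmol

Yield of B: 1ξ₁ / 784.8 = 0.417 → ξ₁ = 327.3 kmol.
Conversion of D: 1ξ₁ + 2ξ₂ = 0.741 × 784.8 = 581.5 → ξ₂ = 127.1 kmol.
Outlet amounts (n = n₀ + Σ ν·ξ):
  D: 784.8 − 1(327.3) − 2(127.1) = 203.3
  B: 0 + 1(327.3) = 327.3
  C: 0 + 2(127.1) = 254.3
  E: 0 + 1(127.1) = 127.1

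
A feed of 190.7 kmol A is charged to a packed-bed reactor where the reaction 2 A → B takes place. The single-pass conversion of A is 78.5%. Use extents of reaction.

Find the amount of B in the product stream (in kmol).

A reacted = 0.785 × 190.7 = 149.7 kmol; ν_A = −2, so ξ = 149.7/2 = 74.85 kmol.
Outlet amounts (n = n₀ + ν ξ):
  A: 190.7 − 2(74.85) = 41
  B: 0 + 1(74.85) = 74.85

74.8 kmol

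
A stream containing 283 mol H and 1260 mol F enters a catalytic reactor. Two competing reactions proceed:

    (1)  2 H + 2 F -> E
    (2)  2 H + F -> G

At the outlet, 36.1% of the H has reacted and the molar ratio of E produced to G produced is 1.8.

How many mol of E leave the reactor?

32.8 mol

Conversion of H: H consumed = 0.361 × 283 = 102.2 mol = 2ξ₁ + 2ξ₂.
Selectivity: 1ξ₁ / (1ξ₂) = 1.8 → ξ₁ = 1.8 ξ₂.
Substitute: (2·1.8 + 2) ξ₂ = 102.2 → ξ₂ = 18.24 mol, ξ₁ = 32.84 mol.
Outlet amounts (n = n₀ + Σ ν·ξ):
  H: 283 − 2(32.84) − 2(18.24) = 180.8
  F: 1260 − 2(32.84) − 1(18.24) = 1176
  E: 0 + 1(32.84) = 32.84
  G: 0 + 1(18.24) = 18.24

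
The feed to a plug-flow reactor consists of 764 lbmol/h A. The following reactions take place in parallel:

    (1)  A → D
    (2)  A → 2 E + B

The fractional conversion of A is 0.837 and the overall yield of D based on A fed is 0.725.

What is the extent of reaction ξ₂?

ξ₂ = 85.6 lbmol/h

Yield of D: 1ξ₁ / 764 = 0.725 → ξ₁ = 553.9 lbmol/h.
Conversion of A: 1ξ₁ + 1ξ₂ = 0.837 × 764 = 639.5 → ξ₂ = 85.57 lbmol/h.
Outlet amounts (n = n₀ + Σ ν·ξ):
  A: 764 − 1(553.9) − 1(85.57) = 124.5
  D: 0 + 1(553.9) = 553.9
  E: 0 + 2(85.57) = 171.1
  B: 0 + 1(85.57) = 85.57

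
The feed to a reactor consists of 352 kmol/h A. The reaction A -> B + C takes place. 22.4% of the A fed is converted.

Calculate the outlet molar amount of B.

78.8 kmol/h

A reacted = 0.224 × 352 = 78.85 kmol/h; ν_A = −1, so ξ = 78.85/1 = 78.85 kmol/h.
Outlet amounts (n = n₀ + ν ξ):
  A: 352 − 1(78.85) = 273.2
  B: 0 + 1(78.85) = 78.85
  C: 0 + 1(78.85) = 78.85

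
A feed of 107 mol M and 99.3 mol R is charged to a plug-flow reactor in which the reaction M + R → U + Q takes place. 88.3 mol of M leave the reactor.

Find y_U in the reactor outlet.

For M: n = n₀ − 1ξ → 88.3 = 107 − 1ξ, giving ξ = 18.7 mol.
Outlet amounts (n = n₀ + ν ξ):
  M: 107 − 1(18.7) = 88.3
  R: 99.3 − 1(18.7) = 80.6
  U: 0 + 1(18.7) = 18.7
  Q: 0 + 1(18.7) = 18.7
Total out = 206.3 mol; y_U = 18.7 / 206.3 = 0.09064.

0.0906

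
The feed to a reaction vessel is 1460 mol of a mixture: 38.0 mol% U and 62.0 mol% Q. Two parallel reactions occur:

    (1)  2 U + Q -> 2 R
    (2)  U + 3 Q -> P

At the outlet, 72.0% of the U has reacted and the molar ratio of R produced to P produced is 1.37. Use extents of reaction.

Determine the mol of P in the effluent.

Conversion of U: U consumed = 0.72 × 554.8 = 399.5 mol = 2ξ₁ + 1ξ₂.
Selectivity: 2ξ₁ / (1ξ₂) = 1.37 → ξ₁ = 0.685 ξ₂.
Substitute: (2·0.685 + 1) ξ₂ = 399.5 → ξ₂ = 168.5 mol, ξ₁ = 115.5 mol.
Outlet amounts (n = n₀ + Σ ν·ξ):
  U: 554.8 − 2(115.5) − 1(168.5) = 155.3
  Q: 905.2 − 1(115.5) − 3(168.5) = 284.1
  R: 0 + 2(115.5) = 230.9
  P: 0 + 1(168.5) = 168.5

169 mol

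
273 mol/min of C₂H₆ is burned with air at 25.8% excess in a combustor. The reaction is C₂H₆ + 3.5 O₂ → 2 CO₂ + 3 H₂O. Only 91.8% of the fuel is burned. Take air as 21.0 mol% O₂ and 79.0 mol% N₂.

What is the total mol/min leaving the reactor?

6120 mol/min

Stoichiometric O₂ = 3.5 × 273 = 955.5 mol/min; O₂ fed = 955.5 × 1.258 = 1202 mol/min.
N₂ fed = 1202 × 79/21 = 4522 mol/min.
Fuel reacted = 0.918 × 273 → ξ = 250.6 mol/min.
Outlet (n = n₀ + ν ξ):
  C₂H₆: 273 − 1(250.6) = 22.39
  O₂: 1202 − 3.5(250.6) = 324.9
  N₂: 4522 (inert)
  CO₂: 0 + 2(250.6) = 501.2
  H₂O: 0 + 3(250.6) = 751.8
Total out = 22.39 + 324.9 + 4522 + 501.2 + 751.8 = 6122 mol/min.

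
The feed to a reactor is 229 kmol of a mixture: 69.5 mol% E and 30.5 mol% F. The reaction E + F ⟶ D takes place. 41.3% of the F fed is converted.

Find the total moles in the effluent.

200 kmol

F reacted = 0.413 × 69.84 = 28.85 kmol; ν_F = −1, so ξ = 28.85/1 = 28.85 kmol.
Outlet amounts (n = n₀ + ν ξ):
  E: 159.2 − 1(28.85) = 130.3
  F: 69.84 − 1(28.85) = 41
  D: 0 + 1(28.85) = 28.85
Total out = 130.3 + 41 + 28.85 = 200.2 kmol.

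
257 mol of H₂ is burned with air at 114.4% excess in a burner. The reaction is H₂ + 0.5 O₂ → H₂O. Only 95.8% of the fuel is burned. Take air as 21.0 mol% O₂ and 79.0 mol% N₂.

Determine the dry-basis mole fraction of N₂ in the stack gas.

Stoichiometric O₂ = 0.5 × 257 = 128.5 mol; O₂ fed = 128.5 × 2.144 = 275.5 mol.
N₂ fed = 275.5 × 79/21 = 1036 mol.
Fuel reacted = 0.958 × 257 → ξ = 246.2 mol.
Outlet (n = n₀ + ν ξ):
  H₂: 257 − 1(246.2) = 10.79
  O₂: 275.5 − 0.5(246.2) = 152.4
  N₂: 1036 (inert)
  H₂O: 0 + 1(246.2) = 246.2
Dry total = 1200 mol; y_N₂ (dry) = 1036 / 1200 = 0.864.

0.864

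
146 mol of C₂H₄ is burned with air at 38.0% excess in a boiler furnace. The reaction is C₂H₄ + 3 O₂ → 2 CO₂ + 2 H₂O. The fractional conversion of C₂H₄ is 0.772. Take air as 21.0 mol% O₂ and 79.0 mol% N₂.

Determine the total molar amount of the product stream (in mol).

Stoichiometric O₂ = 3 × 146 = 438 mol; O₂ fed = 438 × 1.380 = 604.4 mol.
N₂ fed = 604.4 × 79/21 = 2274 mol.
Fuel reacted = 0.772 × 146 → ξ = 112.7 mol.
Outlet (n = n₀ + ν ξ):
  C₂H₄: 146 − 1(112.7) = 33.29
  O₂: 604.4 − 3(112.7) = 266.3
  N₂: 2274 (inert)
  CO₂: 0 + 2(112.7) = 225.4
  H₂O: 0 + 2(112.7) = 225.4
Total out = 33.29 + 266.3 + 2274 + 225.4 + 225.4 = 3024 mol.

3020 mol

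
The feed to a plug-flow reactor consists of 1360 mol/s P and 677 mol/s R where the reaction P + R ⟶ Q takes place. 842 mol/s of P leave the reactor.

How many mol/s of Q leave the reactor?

For P: n = n₀ − 1ξ → 842 = 1360 − 1ξ, giving ξ = 518 mol/s.
Outlet amounts (n = n₀ + ν ξ):
  P: 1360 − 1(518) = 842
  R: 677 − 1(518) = 159
  Q: 0 + 1(518) = 518

518 mol/s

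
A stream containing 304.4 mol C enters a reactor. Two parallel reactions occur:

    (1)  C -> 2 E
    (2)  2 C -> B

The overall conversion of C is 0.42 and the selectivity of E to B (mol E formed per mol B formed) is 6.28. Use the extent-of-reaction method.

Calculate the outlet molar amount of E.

Conversion of C: C consumed = 0.42 × 304.4 = 127.8 mol = 1ξ₁ + 2ξ₂.
Selectivity: 2ξ₁ / (1ξ₂) = 6.28 → ξ₁ = 3.14 ξ₂.
Substitute: (1·3.14 + 2) ξ₂ = 127.8 → ξ₂ = 24.87 mol, ξ₁ = 78.1 mol.
Outlet amounts (n = n₀ + Σ ν·ξ):
  C: 304.4 − 1(78.1) − 2(24.87) = 176.6
  E: 0 + 2(78.1) = 156.2
  B: 0 + 1(24.87) = 24.87

156 mol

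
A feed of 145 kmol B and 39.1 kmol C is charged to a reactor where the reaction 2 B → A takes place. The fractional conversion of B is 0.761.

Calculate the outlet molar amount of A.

B reacted = 0.761 × 145 = 110.3 kmol; ν_B = −2, so ξ = 110.3/2 = 55.17 kmol.
Outlet amounts (n = n₀ + ν ξ):
  B: 145 − 2(55.17) = 34.66
  A: 0 + 1(55.17) = 55.17
  C: 39.1 (inert)

55.2 kmol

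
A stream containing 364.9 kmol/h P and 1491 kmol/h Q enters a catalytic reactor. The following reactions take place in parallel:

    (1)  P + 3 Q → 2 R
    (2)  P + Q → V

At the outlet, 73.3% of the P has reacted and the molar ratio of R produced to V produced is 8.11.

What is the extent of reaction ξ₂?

Conversion of P: P consumed = 0.733 × 364.9 = 267.5 kmol/h = 1ξ₁ + 1ξ₂.
Selectivity: 2ξ₁ / (1ξ₂) = 8.11 → ξ₁ = 4.055 ξ₂.
Substitute: (1·4.055 + 1) ξ₂ = 267.5 → ξ₂ = 52.91 kmol/h, ξ₁ = 214.6 kmol/h.
Outlet amounts (n = n₀ + Σ ν·ξ):
  P: 364.9 − 1(214.6) − 1(52.91) = 97.43
  Q: 1491 − 3(214.6) − 1(52.91) = 794.4
  R: 0 + 2(214.6) = 429.1
  V: 0 + 1(52.91) = 52.91

ξ₂ = 52.9 kmol/h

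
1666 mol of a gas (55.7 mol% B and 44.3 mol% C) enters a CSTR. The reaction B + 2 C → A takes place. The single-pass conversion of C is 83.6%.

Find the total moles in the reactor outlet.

C reacted = 0.836 × 738 = 617 mol; ν_C = −2, so ξ = 617/2 = 308.5 mol.
Outlet amounts (n = n₀ + ν ξ):
  B: 928 − 1(308.5) = 619.5
  C: 738 − 2(308.5) = 121
  A: 0 + 1(308.5) = 308.5
Total out = 619.5 + 121 + 308.5 = 1049 mol.

1050 mol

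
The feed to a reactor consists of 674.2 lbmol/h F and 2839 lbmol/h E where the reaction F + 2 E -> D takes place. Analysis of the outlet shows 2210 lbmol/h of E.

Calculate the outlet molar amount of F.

360 lbmol/h

For E: n = n₀ − 2ξ → 2210 = 2839 − 2ξ, giving ξ = 314.5 lbmol/h.
Outlet amounts (n = n₀ + ν ξ):
  F: 674.2 − 1(314.5) = 359.7
  E: 2839 − 2(314.5) = 2210
  D: 0 + 1(314.5) = 314.5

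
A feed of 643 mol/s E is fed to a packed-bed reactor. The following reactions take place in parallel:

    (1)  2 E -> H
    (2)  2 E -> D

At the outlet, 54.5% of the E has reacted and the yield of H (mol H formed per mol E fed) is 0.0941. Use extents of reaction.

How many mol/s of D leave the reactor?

115 mol/s

Yield of H: 1ξ₁ / 643 = 0.0941 → ξ₁ = 60.51 mol/s.
Conversion of E: 2ξ₁ + 2ξ₂ = 0.545 × 643 = 350.4 → ξ₂ = 114.7 mol/s.
Outlet amounts (n = n₀ + Σ ν·ξ):
  E: 643 − 2(60.51) − 2(114.7) = 292.6
  H: 0 + 1(60.51) = 60.51
  D: 0 + 1(114.7) = 114.7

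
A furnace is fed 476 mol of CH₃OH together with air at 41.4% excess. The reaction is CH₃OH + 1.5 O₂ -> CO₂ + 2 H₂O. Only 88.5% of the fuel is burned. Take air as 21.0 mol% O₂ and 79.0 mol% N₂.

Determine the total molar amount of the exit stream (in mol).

Stoichiometric O₂ = 1.5 × 476 = 714 mol; O₂ fed = 714 × 1.414 = 1010 mol.
N₂ fed = 1010 × 79/21 = 3798 mol.
Fuel reacted = 0.885 × 476 → ξ = 421.3 mol.
Outlet (n = n₀ + ν ξ):
  CH₃OH: 476 − 1(421.3) = 54.74
  O₂: 1010 − 1.5(421.3) = 377.7
  N₂: 3798 (inert)
  CO₂: 0 + 1(421.3) = 421.3
  H₂O: 0 + 2(421.3) = 842.5
Total out = 54.74 + 377.7 + 3798 + 421.3 + 842.5 = 5494 mol.

5490 mol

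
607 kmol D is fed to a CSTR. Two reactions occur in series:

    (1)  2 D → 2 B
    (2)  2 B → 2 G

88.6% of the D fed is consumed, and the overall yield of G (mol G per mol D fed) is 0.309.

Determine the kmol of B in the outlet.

Conversion of D: D consumed = 2ξ₁ = 0.886 × 607 → ξ₁ = 268.9 kmol.
Yield of G: 2ξ₂ / 607 = 0.309 → ξ₂ = 93.78 kmol.
Outlet amounts (n = n₀ + Σ ν·ξ):
  D: 607 − 2(268.9) = 69.2
  B: 0 + 2(268.9) − 2(93.78) = 350.2
  G: 0 + 2(93.78) = 187.6

350 kmol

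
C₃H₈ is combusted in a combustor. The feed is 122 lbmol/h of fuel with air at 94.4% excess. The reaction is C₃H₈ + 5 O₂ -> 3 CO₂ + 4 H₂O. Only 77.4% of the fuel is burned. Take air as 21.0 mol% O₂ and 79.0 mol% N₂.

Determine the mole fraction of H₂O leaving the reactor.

0.0644

Stoichiometric O₂ = 5 × 122 = 610 lbmol/h; O₂ fed = 610 × 1.944 = 1186 lbmol/h.
N₂ fed = 1186 × 79/21 = 4461 lbmol/h.
Fuel reacted = 0.774 × 122 → ξ = 94.43 lbmol/h.
Outlet (n = n₀ + ν ξ):
  C₃H₈: 122 − 1(94.43) = 27.57
  O₂: 1186 − 5(94.43) = 713.7
  N₂: 4461 (inert)
  CO₂: 0 + 3(94.43) = 283.3
  H₂O: 0 + 4(94.43) = 377.7
Total out = 5863 lbmol/h; y_H₂O = 377.7 / 5863 = 0.06442.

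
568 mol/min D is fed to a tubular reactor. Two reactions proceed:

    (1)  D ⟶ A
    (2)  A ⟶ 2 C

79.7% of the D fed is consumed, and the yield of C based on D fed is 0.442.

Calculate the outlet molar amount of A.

Conversion of D: D consumed = 1ξ₁ = 0.797 × 568 → ξ₁ = 452.7 mol/min.
Yield of C: 2ξ₂ / 568 = 0.442 → ξ₂ = 125.5 mol/min.
Outlet amounts (n = n₀ + Σ ν·ξ):
  D: 568 − 1(452.7) = 115.3
  A: 0 + 1(452.7) − 1(125.5) = 327.2
  C: 0 + 2(125.5) = 251.1

327 mol/min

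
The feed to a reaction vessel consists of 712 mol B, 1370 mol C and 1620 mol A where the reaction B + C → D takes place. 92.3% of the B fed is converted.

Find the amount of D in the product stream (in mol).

B reacted = 0.923 × 712 = 657.2 mol; ν_B = −1, so ξ = 657.2/1 = 657.2 mol.
Outlet amounts (n = n₀ + ν ξ):
  B: 712 − 1(657.2) = 54.82
  C: 1370 − 1(657.2) = 712.8
  D: 0 + 1(657.2) = 657.2
  A: 1620 (inert)

657 mol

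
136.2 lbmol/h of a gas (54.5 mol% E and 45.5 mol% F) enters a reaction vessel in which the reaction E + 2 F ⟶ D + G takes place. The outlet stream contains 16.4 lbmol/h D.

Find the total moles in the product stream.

120 lbmol/h

For D: n = n₀ + 1ξ → 16.4 = 0 + 1ξ, giving ξ = 16.4 lbmol/h.
Outlet amounts (n = n₀ + ν ξ):
  E: 74.23 − 1(16.4) = 57.83
  F: 61.97 − 2(16.4) = 29.17
  D: 0 + 1(16.4) = 16.4
  G: 0 + 1(16.4) = 16.4
Total out = 57.83 + 29.17 + 16.4 + 16.4 = 119.8 lbmol/h.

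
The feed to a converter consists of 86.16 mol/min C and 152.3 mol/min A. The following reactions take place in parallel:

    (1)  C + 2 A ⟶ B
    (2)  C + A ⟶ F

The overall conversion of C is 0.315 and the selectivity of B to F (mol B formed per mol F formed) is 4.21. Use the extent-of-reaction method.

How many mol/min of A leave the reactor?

103 mol/min

Conversion of C: C consumed = 0.315 × 86.16 = 27.14 mol/min = 1ξ₁ + 1ξ₂.
Selectivity: 1ξ₁ / (1ξ₂) = 4.21 → ξ₁ = 4.21 ξ₂.
Substitute: (1·4.21 + 1) ξ₂ = 27.14 → ξ₂ = 5.209 mol/min, ξ₁ = 21.93 mol/min.
Outlet amounts (n = n₀ + Σ ν·ξ):
  C: 86.16 − 1(21.93) − 1(5.209) = 59.02
  A: 152.3 − 2(21.93) − 1(5.209) = 103.2
  B: 0 + 1(21.93) = 21.93
  F: 0 + 1(5.209) = 5.209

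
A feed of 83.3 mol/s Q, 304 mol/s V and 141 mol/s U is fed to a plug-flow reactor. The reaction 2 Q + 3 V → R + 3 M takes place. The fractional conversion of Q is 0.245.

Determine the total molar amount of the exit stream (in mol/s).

Q reacted = 0.245 × 83.3 = 20.41 mol/s; ν_Q = −2, so ξ = 20.41/2 = 10.2 mol/s.
Outlet amounts (n = n₀ + ν ξ):
  Q: 83.3 − 2(10.2) = 62.89
  V: 304 − 3(10.2) = 273.4
  R: 0 + 1(10.2) = 10.2
  M: 0 + 3(10.2) = 30.61
  U: 141 (inert)
Total out = 62.89 + 273.4 + 10.2 + 30.61 + 141 = 518.1 mol/s.

518 mol/s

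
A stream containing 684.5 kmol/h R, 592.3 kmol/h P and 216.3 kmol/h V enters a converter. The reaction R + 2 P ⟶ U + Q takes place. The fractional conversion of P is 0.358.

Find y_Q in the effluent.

0.0764

P reacted = 0.358 × 592.3 = 212 kmol/h; ν_P = −2, so ξ = 212/2 = 106 kmol/h.
Outlet amounts (n = n₀ + ν ξ):
  R: 684.5 − 1(106) = 578.5
  P: 592.3 − 2(106) = 380.3
  U: 0 + 1(106) = 106
  Q: 0 + 1(106) = 106
  V: 216.3 (inert)
Total out = 1387 kmol/h; y_Q = 106 / 1387 = 0.07644.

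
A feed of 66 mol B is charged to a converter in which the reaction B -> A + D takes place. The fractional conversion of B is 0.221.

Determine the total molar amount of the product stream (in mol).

B reacted = 0.221 × 66 = 14.59 mol; ν_B = −1, so ξ = 14.59/1 = 14.59 mol.
Outlet amounts (n = n₀ + ν ξ):
  B: 66 − 1(14.59) = 51.41
  A: 0 + 1(14.59) = 14.59
  D: 0 + 1(14.59) = 14.59
Total out = 51.41 + 14.59 + 14.59 = 80.59 mol.

80.6 mol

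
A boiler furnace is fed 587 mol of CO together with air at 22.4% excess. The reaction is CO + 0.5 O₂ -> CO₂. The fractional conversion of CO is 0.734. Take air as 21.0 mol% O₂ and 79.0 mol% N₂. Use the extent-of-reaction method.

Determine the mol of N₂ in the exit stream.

1350 mol

Stoichiometric O₂ = 0.5 × 587 = 293.5 mol; O₂ fed = 293.5 × 1.224 = 359.2 mol.
N₂ fed = 359.2 × 79/21 = 1351 mol.
Fuel reacted = 0.734 × 587 → ξ = 430.9 mol.
Outlet (n = n₀ + ν ξ):
  CO: 587 − 1(430.9) = 156.1
  O₂: 359.2 − 0.5(430.9) = 143.8
  N₂: 1351 (inert)
  CO₂: 0 + 1(430.9) = 430.9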